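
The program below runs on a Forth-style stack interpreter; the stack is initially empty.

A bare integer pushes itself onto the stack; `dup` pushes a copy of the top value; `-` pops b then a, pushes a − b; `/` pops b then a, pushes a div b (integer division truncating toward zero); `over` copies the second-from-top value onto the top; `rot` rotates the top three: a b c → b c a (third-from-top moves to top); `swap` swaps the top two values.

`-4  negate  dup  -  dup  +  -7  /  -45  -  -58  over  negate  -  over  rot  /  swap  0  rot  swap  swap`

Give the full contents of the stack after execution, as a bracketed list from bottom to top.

[-13, 0, 1]

-4      [-4]
negate  [4]
dup     [4, 4]
-       [0]
dup     [0, 0]
+       [0]
-7      [0, -7]
/       [0]
-45     [0, -45]
-       [45]
-58     [45, -58]
over    [45, -58, 45]
negate  [45, -58, -45]
-       [45, -13]
over    [45, -13, 45]
rot     [-13, 45, 45]
/       [-13, 1]
swap    [1, -13]
0       [1, -13, 0]
rot     [-13, 0, 1]
swap    [-13, 1, 0]
swap    [-13, 0, 1]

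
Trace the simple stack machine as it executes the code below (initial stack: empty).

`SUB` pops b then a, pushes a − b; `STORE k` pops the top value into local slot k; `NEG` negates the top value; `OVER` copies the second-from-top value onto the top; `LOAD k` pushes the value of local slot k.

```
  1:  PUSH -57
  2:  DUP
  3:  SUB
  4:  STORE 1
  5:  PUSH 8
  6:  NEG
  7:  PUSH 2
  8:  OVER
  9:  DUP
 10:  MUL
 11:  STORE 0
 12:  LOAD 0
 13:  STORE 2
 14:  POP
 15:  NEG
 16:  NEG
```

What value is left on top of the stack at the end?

-8

PUSH -57 → -57
DUP      → -57 -57
SUB      → 0
STORE 1  → (empty)
PUSH 8   → 8
NEG      → -8
PUSH 2   → -8 2
OVER     → -8 2 -8
DUP      → -8 2 -8 -8
MUL      → -8 2 64
STORE 0  → -8 2
LOAD 0   → -8 2 64
STORE 2  → -8 2
POP      → -8
NEG      → 8
NEG      → -8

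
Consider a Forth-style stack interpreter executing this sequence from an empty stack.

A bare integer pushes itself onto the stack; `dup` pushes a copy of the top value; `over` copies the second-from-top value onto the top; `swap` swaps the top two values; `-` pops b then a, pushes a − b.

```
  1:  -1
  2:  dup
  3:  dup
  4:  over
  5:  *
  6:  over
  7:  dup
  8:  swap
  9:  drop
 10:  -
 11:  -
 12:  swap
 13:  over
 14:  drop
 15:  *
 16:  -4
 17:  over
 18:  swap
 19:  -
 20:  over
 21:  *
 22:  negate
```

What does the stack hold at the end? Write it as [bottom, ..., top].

-1      [-1]
dup     [-1, -1]
dup     [-1, -1, -1]
over    [-1, -1, -1, -1]
*       [-1, -1, 1]
over    [-1, -1, 1, -1]
dup     [-1, -1, 1, -1, -1]
swap    [-1, -1, 1, -1, -1]
drop    [-1, -1, 1, -1]
-       [-1, -1, 2]
-       [-1, -3]
swap    [-3, -1]
over    [-3, -1, -3]
drop    [-3, -1]
*       [3]
-4      [3, -4]
over    [3, -4, 3]
swap    [3, 3, -4]
-       [3, 7]
over    [3, 7, 3]
*       [3, 21]
negate  [3, -21]

[3, -21]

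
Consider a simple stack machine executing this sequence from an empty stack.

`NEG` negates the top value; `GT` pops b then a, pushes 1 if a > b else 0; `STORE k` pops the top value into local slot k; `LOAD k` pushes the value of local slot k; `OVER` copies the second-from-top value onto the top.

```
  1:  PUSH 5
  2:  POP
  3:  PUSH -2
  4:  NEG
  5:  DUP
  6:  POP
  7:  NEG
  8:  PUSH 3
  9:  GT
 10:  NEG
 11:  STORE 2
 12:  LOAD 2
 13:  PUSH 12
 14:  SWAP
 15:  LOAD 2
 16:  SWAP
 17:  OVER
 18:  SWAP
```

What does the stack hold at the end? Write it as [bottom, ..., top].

PUSH 5  -> [5]
POP     -> []
PUSH -2 -> [-2]
NEG     -> [2]
DUP     -> [2, 2]
POP     -> [2]
NEG     -> [-2]
PUSH 3  -> [-2, 3]
GT      -> [0]
NEG     -> [0]
STORE 2 -> []
LOAD 2  -> [0]
PUSH 12 -> [0, 12]
SWAP    -> [12, 0]
LOAD 2  -> [12, 0, 0]
SWAP    -> [12, 0, 0]
OVER    -> [12, 0, 0, 0]
SWAP    -> [12, 0, 0, 0]

[12, 0, 0, 0]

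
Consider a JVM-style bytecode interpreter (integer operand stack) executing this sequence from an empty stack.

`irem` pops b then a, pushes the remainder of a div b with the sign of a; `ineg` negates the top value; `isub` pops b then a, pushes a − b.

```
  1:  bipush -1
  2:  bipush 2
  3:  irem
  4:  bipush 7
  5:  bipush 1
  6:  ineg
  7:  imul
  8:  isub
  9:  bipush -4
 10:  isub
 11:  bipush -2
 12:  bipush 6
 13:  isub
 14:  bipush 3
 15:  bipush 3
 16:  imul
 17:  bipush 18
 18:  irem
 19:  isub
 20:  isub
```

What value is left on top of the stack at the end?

bipush -1 -> -1
bipush 2  -> -1 2
irem      -> -1
bipush 7  -> -1 7
bipush 1  -> -1 7 1
ineg      -> -1 7 -1
imul      -> -1 -7
isub      -> 6
bipush -4 -> 6 -4
isub      -> 10
bipush -2 -> 10 -2
bipush 6  -> 10 -2 6
isub      -> 10 -8
bipush 3  -> 10 -8 3
bipush 3  -> 10 -8 3 3
imul      -> 10 -8 9
bipush 18 -> 10 -8 9 18
irem      -> 10 -8 9
isub      -> 10 -17
isub      -> 27

27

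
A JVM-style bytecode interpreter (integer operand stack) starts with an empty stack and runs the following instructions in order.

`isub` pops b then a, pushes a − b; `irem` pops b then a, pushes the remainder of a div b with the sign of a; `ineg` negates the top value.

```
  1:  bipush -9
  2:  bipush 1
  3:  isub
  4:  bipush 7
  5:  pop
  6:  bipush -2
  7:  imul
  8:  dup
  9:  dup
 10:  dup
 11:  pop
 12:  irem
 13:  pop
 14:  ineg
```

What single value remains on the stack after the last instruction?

bipush -9 : [-9]
bipush 1  : [-9, 1]
isub      : [-10]
bipush 7  : [-10, 7]
pop       : [-10]
bipush -2 : [-10, -2]
imul      : [20]
dup       : [20, 20]
dup       : [20, 20, 20]
dup       : [20, 20, 20, 20]
pop       : [20, 20, 20]
irem      : [20, 0]
pop       : [20]
ineg      : [-20]

-20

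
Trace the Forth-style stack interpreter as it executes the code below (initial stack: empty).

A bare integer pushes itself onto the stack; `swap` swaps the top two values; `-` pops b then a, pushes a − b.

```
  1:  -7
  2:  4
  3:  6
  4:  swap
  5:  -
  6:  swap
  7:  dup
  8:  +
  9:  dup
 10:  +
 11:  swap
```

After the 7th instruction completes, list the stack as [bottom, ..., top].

-7    -7
4     -7 4
6     -7 4 6
swap  -7 6 4
-     -7 2
swap  2 -7
dup   2 -7 -7

[2, -7, -7]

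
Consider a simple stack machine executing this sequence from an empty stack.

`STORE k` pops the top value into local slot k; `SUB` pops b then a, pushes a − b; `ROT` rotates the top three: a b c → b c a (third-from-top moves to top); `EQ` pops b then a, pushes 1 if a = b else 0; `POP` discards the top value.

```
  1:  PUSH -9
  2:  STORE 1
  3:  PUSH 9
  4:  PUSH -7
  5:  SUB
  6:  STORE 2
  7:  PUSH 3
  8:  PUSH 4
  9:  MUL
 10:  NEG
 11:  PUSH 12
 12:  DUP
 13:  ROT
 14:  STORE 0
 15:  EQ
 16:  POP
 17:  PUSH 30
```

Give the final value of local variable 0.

-12

PUSH -9 : [-9]
STORE 1 : []
PUSH 9  : [9]
PUSH -7 : [9, -7]
SUB     : [16]
STORE 2 : []
PUSH 3  : [3]
PUSH 4  : [3, 4]
MUL     : [12]
NEG     : [-12]
PUSH 12 : [-12, 12]
DUP     : [-12, 12, 12]
ROT     : [12, 12, -12]
STORE 0 : [12, 12]
EQ      : [1]
POP     : []
PUSH 30 : [30]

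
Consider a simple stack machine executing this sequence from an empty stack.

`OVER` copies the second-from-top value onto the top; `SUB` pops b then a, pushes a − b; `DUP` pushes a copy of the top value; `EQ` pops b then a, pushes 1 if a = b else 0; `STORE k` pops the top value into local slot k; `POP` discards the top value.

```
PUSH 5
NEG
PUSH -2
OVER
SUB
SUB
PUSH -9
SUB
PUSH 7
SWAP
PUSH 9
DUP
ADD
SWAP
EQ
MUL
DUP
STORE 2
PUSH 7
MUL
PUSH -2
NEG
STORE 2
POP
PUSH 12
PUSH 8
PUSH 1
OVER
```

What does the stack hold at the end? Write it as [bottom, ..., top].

PUSH 5  : [5]
NEG     : [-5]
PUSH -2 : [-5, -2]
OVER    : [-5, -2, -5]
SUB     : [-5, 3]
SUB     : [-8]
PUSH -9 : [-8, -9]
SUB     : [1]
PUSH 7  : [1, 7]
SWAP    : [7, 1]
PUSH 9  : [7, 1, 9]
DUP     : [7, 1, 9, 9]
ADD     : [7, 1, 18]
SWAP    : [7, 18, 1]
EQ      : [7, 0]
MUL     : [0]
DUP     : [0, 0]
STORE 2 : [0]
PUSH 7  : [0, 7]
MUL     : [0]
PUSH -2 : [0, -2]
NEG     : [0, 2]
STORE 2 : [0]
POP     : []
PUSH 12 : [12]
PUSH 8  : [12, 8]
PUSH 1  : [12, 8, 1]
OVER    : [12, 8, 1, 8]

[12, 8, 1, 8]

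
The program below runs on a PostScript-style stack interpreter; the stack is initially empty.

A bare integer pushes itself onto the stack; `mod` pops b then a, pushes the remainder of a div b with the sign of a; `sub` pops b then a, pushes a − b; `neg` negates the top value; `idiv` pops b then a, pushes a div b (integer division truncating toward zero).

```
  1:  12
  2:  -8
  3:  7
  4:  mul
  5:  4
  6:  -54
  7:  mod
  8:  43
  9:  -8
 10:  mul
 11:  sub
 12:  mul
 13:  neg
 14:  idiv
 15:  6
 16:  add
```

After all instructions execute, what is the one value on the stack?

6

12   : [12]
-8   : [12, -8]
7    : [12, -8, 7]
mul  : [12, -56]
4    : [12, -56, 4]
-54  : [12, -56, 4, -54]
mod  : [12, -56, 4]
43   : [12, -56, 4, 43]
-8   : [12, -56, 4, 43, -8]
mul  : [12, -56, 4, -344]
sub  : [12, -56, 348]
mul  : [12, -19488]
neg  : [12, 19488]
idiv : [0]
6    : [0, 6]
add  : [6]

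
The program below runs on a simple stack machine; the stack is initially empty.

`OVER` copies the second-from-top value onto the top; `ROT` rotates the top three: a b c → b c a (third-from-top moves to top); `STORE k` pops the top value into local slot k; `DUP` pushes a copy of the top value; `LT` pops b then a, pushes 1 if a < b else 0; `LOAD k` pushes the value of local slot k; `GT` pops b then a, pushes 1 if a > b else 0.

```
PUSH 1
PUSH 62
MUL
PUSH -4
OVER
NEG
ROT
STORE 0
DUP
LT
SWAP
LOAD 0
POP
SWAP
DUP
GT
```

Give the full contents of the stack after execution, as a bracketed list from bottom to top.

PUSH 1  -> 1
PUSH 62 -> 1 62
MUL     -> 62
PUSH -4 -> 62 -4
OVER    -> 62 -4 62
NEG     -> 62 -4 -62
ROT     -> -4 -62 62
STORE 0 -> -4 -62
DUP     -> -4 -62 -62
LT      -> -4 0
SWAP    -> 0 -4
LOAD 0  -> 0 -4 62
POP     -> 0 -4
SWAP    -> -4 0
DUP     -> -4 0 0
GT      -> -4 0

[-4, 0]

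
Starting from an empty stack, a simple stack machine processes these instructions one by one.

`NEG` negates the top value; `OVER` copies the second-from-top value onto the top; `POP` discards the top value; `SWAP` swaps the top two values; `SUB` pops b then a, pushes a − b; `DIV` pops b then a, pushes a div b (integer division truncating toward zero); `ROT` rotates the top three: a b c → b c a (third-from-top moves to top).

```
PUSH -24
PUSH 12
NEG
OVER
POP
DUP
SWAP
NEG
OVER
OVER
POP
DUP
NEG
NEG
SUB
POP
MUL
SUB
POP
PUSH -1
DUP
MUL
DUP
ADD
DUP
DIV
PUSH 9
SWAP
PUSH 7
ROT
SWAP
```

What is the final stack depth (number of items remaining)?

PUSH -24 → [-24]
PUSH 12  → [-24, 12]
NEG      → [-24, -12]
OVER     → [-24, -12, -24]
POP      → [-24, -12]
DUP      → [-24, -12, -12]
SWAP     → [-24, -12, -12]
NEG      → [-24, -12, 12]
OVER     → [-24, -12, 12, -12]
OVER     → [-24, -12, 12, -12, 12]
POP      → [-24, -12, 12, -12]
DUP      → [-24, -12, 12, -12, -12]
NEG      → [-24, -12, 12, -12, 12]
NEG      → [-24, -12, 12, -12, -12]
SUB      → [-24, -12, 12, 0]
POP      → [-24, -12, 12]
MUL      → [-24, -144]
SUB      → [120]
POP      → []
PUSH -1  → [-1]
DUP      → [-1, -1]
MUL      → [1]
DUP      → [1, 1]
ADD      → [2]
DUP      → [2, 2]
DIV      → [1]
PUSH 9   → [1, 9]
SWAP     → [9, 1]
PUSH 7   → [9, 1, 7]
ROT      → [1, 7, 9]
SWAP     → [1, 9, 7]

3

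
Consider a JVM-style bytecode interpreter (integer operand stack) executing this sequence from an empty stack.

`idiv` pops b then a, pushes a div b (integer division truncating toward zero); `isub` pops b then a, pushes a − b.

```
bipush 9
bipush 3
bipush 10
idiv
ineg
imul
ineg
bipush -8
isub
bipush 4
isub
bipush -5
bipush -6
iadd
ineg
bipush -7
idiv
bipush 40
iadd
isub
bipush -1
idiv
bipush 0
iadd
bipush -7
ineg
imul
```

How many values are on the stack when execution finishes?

1

bipush 9   9
bipush 3   9 3
bipush 10  9 3 10
idiv       9 0
ineg       9 0
imul       0
ineg       0
bipush -8  0 -8
isub       8
bipush 4   8 4
isub       4
bipush -5  4 -5
bipush -6  4 -5 -6
iadd       4 -11
ineg       4 11
bipush -7  4 11 -7
idiv       4 -1
bipush 40  4 -1 40
iadd       4 39
isub       -35
bipush -1  -35 -1
idiv       35
bipush 0   35 0
iadd       35
bipush -7  35 -7
ineg       35 7
imul       245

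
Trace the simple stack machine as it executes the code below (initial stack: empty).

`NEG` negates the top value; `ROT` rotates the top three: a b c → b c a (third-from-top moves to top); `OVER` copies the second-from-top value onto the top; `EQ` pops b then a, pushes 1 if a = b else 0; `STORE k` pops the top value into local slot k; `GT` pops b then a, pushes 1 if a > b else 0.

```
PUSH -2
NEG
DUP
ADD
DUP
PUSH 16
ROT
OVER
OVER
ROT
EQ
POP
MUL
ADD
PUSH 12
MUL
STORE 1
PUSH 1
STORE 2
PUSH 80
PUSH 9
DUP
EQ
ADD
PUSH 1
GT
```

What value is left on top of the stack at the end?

1

PUSH -2 -> [-2]
NEG     -> [2]
DUP     -> [2, 2]
ADD     -> [4]
DUP     -> [4, 4]
PUSH 16 -> [4, 4, 16]
ROT     -> [4, 16, 4]
OVER    -> [4, 16, 4, 16]
OVER    -> [4, 16, 4, 16, 4]
ROT     -> [4, 16, 16, 4, 4]
EQ      -> [4, 16, 16, 1]
POP     -> [4, 16, 16]
MUL     -> [4, 256]
ADD     -> [260]
PUSH 12 -> [260, 12]
MUL     -> [3120]
STORE 1 -> []
PUSH 1  -> [1]
STORE 2 -> []
PUSH 80 -> [80]
PUSH 9  -> [80, 9]
DUP     -> [80, 9, 9]
EQ      -> [80, 1]
ADD     -> [81]
PUSH 1  -> [81, 1]
GT      -> [1]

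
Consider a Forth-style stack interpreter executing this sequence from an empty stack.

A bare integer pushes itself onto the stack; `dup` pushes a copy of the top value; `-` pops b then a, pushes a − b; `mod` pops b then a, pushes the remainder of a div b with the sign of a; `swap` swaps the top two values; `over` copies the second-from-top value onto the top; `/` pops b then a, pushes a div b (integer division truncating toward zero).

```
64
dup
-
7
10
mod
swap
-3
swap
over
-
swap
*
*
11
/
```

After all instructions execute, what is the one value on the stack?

-5

64    64
dup   64 64
-     0
7     0 7
10    0 7 10
mod   0 7
swap  7 0
-3    7 0 -3
swap  7 -3 0
over  7 -3 0 -3
-     7 -3 3
swap  7 3 -3
*     7 -9
*     -63
11    -63 11
/     -5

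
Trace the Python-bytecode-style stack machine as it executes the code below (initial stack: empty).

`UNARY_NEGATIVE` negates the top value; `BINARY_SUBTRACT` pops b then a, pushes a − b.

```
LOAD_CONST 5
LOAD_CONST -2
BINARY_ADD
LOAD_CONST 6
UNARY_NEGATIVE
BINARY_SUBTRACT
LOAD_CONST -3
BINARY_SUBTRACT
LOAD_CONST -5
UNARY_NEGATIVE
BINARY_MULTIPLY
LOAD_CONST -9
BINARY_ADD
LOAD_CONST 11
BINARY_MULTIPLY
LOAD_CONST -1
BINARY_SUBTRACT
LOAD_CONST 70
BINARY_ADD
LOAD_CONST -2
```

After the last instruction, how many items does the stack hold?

LOAD_CONST 5    -> [5]
LOAD_CONST -2   -> [5, -2]
BINARY_ADD      -> [3]
LOAD_CONST 6    -> [3, 6]
UNARY_NEGATIVE  -> [3, -6]
BINARY_SUBTRACT -> [9]
LOAD_CONST -3   -> [9, -3]
BINARY_SUBTRACT -> [12]
LOAD_CONST -5   -> [12, -5]
UNARY_NEGATIVE  -> [12, 5]
BINARY_MULTIPLY -> [60]
LOAD_CONST -9   -> [60, -9]
BINARY_ADD      -> [51]
LOAD_CONST 11   -> [51, 11]
BINARY_MULTIPLY -> [561]
LOAD_CONST -1   -> [561, -1]
BINARY_SUBTRACT -> [562]
LOAD_CONST 70   -> [562, 70]
BINARY_ADD      -> [632]
LOAD_CONST -2   -> [632, -2]

2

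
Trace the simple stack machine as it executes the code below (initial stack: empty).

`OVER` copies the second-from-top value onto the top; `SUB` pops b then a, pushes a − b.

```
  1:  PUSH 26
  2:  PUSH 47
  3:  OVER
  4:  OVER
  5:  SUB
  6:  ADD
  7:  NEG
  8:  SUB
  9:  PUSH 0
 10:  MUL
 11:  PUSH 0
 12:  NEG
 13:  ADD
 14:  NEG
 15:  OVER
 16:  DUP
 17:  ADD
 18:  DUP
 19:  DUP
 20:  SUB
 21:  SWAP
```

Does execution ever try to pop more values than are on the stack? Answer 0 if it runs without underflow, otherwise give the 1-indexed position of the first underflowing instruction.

PUSH 26  26
PUSH 47  26 47
OVER     26 47 26
OVER     26 47 26 47
SUB      26 47 -21
ADD      26 26
NEG      26 -26
SUB      52
PUSH 0   52 0
MUL      0
PUSH 0   0 0
NEG      0 0
ADD      0
NEG      0
OVER  — needs 2 operands, stack has 1 → underflow

15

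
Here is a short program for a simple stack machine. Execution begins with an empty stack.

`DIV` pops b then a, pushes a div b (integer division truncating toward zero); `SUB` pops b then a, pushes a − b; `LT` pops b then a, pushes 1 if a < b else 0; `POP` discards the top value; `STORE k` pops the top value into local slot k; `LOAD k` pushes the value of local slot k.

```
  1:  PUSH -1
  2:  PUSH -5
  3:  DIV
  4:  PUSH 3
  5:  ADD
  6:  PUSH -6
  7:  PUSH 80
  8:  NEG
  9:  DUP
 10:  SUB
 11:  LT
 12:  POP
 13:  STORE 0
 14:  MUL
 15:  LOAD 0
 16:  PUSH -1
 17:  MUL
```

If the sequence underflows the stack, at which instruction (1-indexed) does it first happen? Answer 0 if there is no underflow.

PUSH -1  [-1]
PUSH -5  [-1, -5]
DIV      [0]
PUSH 3   [0, 3]
ADD      [3]
PUSH -6  [3, -6]
PUSH 80  [3, -6, 80]
NEG      [3, -6, -80]
DUP      [3, -6, -80, -80]
SUB      [3, -6, 0]
LT       [3, 1]
POP      [3]
STORE 0  []
MUL  — needs 2 operands, stack has 0 → underflow

14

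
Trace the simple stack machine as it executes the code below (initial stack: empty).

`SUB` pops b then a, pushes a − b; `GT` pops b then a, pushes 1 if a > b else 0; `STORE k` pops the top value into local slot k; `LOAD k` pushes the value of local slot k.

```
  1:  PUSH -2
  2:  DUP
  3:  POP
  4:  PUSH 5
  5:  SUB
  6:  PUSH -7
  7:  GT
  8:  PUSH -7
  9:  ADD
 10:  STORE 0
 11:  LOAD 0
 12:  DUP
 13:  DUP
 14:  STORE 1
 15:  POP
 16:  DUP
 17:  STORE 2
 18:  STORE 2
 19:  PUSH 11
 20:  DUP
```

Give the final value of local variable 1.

PUSH -2 → -2
DUP     → -2 -2
POP     → -2
PUSH 5  → -2 5
SUB     → -7
PUSH -7 → -7 -7
GT      → 0
PUSH -7 → 0 -7
ADD     → -7
STORE 0 → (empty)
LOAD 0  → -7
DUP     → -7 -7
DUP     → -7 -7 -7
STORE 1 → -7 -7
POP     → -7
DUP     → -7 -7
STORE 2 → -7
STORE 2 → (empty)
PUSH 11 → 11
DUP     → 11 11

-7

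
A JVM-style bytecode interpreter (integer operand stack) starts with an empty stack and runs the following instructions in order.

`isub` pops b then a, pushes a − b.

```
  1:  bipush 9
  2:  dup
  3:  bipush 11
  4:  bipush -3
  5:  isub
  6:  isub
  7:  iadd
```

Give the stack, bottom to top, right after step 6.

bipush 9  → 9
dup       → 9 9
bipush 11 → 9 9 11
bipush -3 → 9 9 11 -3
isub      → 9 9 14
isub      → 9 -5

[9, -5]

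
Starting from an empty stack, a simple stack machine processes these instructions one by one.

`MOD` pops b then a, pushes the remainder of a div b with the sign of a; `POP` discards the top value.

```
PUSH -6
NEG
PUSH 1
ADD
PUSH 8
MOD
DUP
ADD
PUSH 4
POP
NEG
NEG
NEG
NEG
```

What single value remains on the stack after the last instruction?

PUSH -6  -6
NEG      6
PUSH 1   6 1
ADD      7
PUSH 8   7 8
MOD      7
DUP      7 7
ADD      14
PUSH 4   14 4
POP      14
NEG      -14
NEG      14
NEG      -14
NEG      14

14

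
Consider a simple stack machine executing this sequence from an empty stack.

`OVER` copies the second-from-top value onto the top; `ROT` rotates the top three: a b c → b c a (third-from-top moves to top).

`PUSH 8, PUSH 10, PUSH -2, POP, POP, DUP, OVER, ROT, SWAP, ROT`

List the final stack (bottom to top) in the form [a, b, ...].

[8, 8, 8]

PUSH 8   [8]
PUSH 10  [8, 10]
PUSH -2  [8, 10, -2]
POP      [8, 10]
POP      [8]
DUP      [8, 8]
OVER     [8, 8, 8]
ROT      [8, 8, 8]
SWAP     [8, 8, 8]
ROT      [8, 8, 8]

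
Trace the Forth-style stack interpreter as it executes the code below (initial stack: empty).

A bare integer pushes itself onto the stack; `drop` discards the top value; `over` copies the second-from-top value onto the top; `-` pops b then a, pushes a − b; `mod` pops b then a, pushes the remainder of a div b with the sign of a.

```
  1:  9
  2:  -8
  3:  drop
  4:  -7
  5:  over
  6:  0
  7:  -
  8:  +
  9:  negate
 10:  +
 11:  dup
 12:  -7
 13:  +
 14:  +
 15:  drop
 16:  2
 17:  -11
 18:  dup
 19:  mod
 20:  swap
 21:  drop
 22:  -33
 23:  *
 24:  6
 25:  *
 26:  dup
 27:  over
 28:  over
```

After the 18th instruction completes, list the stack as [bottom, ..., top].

[2, -11, -11]

9      -> 9
-8     -> 9 -8
drop   -> 9
-7     -> 9 -7
over   -> 9 -7 9
0      -> 9 -7 9 0
-      -> 9 -7 9
+      -> 9 2
negate -> 9 -2
+      -> 7
dup    -> 7 7
-7     -> 7 7 -7
+      -> 7 0
+      -> 7
drop   -> (empty)
2      -> 2
-11    -> 2 -11
dup    -> 2 -11 -11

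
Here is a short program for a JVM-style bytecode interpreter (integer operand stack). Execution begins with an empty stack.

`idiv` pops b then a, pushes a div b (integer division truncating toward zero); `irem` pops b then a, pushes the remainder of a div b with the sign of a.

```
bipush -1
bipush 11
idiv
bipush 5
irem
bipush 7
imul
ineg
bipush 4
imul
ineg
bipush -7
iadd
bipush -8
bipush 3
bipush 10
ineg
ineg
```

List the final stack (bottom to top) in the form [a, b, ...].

[-7, -8, 3, 10]

bipush -1 : [-1]
bipush 11 : [-1, 11]
idiv      : [0]
bipush 5  : [0, 5]
irem      : [0]
bipush 7  : [0, 7]
imul      : [0]
ineg      : [0]
bipush 4  : [0, 4]
imul      : [0]
ineg      : [0]
bipush -7 : [0, -7]
iadd      : [-7]
bipush -8 : [-7, -8]
bipush 3  : [-7, -8, 3]
bipush 10 : [-7, -8, 3, 10]
ineg      : [-7, -8, 3, -10]
ineg      : [-7, -8, 3, 10]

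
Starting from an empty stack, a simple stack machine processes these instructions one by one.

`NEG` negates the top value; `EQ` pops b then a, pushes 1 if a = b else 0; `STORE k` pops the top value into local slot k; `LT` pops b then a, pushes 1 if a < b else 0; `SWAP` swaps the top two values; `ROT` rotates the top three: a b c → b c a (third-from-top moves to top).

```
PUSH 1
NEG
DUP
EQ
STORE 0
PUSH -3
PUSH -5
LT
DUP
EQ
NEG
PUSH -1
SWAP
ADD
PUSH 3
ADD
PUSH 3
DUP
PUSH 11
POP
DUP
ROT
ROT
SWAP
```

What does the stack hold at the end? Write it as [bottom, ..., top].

[1, 3, 3, 3]

PUSH 1   [1]
NEG      [-1]
DUP      [-1, -1]
EQ       [1]
STORE 0  []
PUSH -3  [-3]
PUSH -5  [-3, -5]
LT       [0]
DUP      [0, 0]
EQ       [1]
NEG      [-1]
PUSH -1  [-1, -1]
SWAP     [-1, -1]
ADD      [-2]
PUSH 3   [-2, 3]
ADD      [1]
PUSH 3   [1, 3]
DUP      [1, 3, 3]
PUSH 11  [1, 3, 3, 11]
POP      [1, 3, 3]
DUP      [1, 3, 3, 3]
ROT      [1, 3, 3, 3]
ROT      [1, 3, 3, 3]
SWAP     [1, 3, 3, 3]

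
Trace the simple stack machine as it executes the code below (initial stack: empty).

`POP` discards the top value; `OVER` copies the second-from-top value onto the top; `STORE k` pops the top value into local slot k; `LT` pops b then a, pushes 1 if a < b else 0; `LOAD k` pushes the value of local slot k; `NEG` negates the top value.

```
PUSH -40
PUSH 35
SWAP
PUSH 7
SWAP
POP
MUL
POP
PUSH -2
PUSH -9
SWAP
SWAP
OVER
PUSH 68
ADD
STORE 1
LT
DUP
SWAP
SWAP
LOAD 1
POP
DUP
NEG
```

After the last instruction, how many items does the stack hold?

3

PUSH -40 -> [-40]
PUSH 35  -> [-40, 35]
SWAP     -> [35, -40]
PUSH 7   -> [35, -40, 7]
SWAP     -> [35, 7, -40]
POP      -> [35, 7]
MUL      -> [245]
POP      -> []
PUSH -2  -> [-2]
PUSH -9  -> [-2, -9]
SWAP     -> [-9, -2]
SWAP     -> [-2, -9]
OVER     -> [-2, -9, -2]
PUSH 68  -> [-2, -9, -2, 68]
ADD      -> [-2, -9, 66]
STORE 1  -> [-2, -9]
LT       -> [0]
DUP      -> [0, 0]
SWAP     -> [0, 0]
SWAP     -> [0, 0]
LOAD 1   -> [0, 0, 66]
POP      -> [0, 0]
DUP      -> [0, 0, 0]
NEG      -> [0, 0, 0]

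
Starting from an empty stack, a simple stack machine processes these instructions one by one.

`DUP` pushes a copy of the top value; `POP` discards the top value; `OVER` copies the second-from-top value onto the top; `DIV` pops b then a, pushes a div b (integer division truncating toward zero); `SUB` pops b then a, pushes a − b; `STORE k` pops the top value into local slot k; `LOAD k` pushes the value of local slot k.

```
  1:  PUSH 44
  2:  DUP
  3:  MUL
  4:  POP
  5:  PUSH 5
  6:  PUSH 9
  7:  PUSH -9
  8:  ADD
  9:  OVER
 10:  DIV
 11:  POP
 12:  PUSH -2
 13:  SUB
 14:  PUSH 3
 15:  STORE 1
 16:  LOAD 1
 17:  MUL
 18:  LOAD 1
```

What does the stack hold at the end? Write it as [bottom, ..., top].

PUSH 44 → 44
DUP     → 44 44
MUL     → 1936
POP     → (empty)
PUSH 5  → 5
PUSH 9  → 5 9
PUSH -9 → 5 9 -9
ADD     → 5 0
OVER    → 5 0 5
DIV     → 5 0
POP     → 5
PUSH -2 → 5 -2
SUB     → 7
PUSH 3  → 7 3
STORE 1 → 7
LOAD 1  → 7 3
MUL     → 21
LOAD 1  → 21 3

[21, 3]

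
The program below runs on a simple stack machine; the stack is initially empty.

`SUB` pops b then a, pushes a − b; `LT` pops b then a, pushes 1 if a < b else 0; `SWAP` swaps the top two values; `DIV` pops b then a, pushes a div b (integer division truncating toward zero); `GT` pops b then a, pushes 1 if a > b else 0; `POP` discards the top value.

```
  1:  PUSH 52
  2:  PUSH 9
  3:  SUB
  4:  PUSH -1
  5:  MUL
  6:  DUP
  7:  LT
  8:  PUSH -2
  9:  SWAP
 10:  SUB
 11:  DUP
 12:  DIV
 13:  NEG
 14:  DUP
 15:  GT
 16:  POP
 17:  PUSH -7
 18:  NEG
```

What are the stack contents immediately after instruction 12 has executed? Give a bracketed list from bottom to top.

[1]

PUSH 52 -> 52
PUSH 9  -> 52 9
SUB     -> 43
PUSH -1 -> 43 -1
MUL     -> -43
DUP     -> -43 -43
LT      -> 0
PUSH -2 -> 0 -2
SWAP    -> -2 0
SUB     -> -2
DUP     -> -2 -2
DIV     -> 1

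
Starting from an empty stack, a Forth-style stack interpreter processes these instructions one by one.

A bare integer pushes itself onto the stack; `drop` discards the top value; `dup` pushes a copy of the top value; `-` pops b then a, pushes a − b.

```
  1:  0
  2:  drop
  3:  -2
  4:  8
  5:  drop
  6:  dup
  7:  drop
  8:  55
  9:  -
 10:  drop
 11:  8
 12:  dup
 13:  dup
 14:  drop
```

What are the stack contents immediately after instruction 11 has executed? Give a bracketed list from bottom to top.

[8]

0    : [0]
drop : []
-2   : [-2]
8    : [-2, 8]
drop : [-2]
dup  : [-2, -2]
drop : [-2]
55   : [-2, 55]
-    : [-57]
drop : []
8    : [8]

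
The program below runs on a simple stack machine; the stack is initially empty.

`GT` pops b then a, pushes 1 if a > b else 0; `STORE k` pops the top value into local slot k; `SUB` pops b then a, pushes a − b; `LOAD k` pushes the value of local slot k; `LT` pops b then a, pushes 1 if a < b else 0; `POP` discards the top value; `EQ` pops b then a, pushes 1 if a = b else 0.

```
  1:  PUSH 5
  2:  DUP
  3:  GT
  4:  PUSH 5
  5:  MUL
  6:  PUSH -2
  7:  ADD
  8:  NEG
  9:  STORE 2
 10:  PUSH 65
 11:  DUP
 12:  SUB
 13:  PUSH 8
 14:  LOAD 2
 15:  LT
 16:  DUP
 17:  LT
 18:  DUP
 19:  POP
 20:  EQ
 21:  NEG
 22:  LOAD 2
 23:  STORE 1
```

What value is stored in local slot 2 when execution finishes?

PUSH 5  -> 5
DUP     -> 5 5
GT      -> 0
PUSH 5  -> 0 5
MUL     -> 0
PUSH -2 -> 0 -2
ADD     -> -2
NEG     -> 2
STORE 2 -> (empty)
PUSH 65 -> 65
DUP     -> 65 65
SUB     -> 0
PUSH 8  -> 0 8
LOAD 2  -> 0 8 2
LT      -> 0 0
DUP     -> 0 0 0
LT      -> 0 0
DUP     -> 0 0 0
POP     -> 0 0
EQ      -> 1
NEG     -> -1
LOAD 2  -> -1 2
STORE 1 -> -1

2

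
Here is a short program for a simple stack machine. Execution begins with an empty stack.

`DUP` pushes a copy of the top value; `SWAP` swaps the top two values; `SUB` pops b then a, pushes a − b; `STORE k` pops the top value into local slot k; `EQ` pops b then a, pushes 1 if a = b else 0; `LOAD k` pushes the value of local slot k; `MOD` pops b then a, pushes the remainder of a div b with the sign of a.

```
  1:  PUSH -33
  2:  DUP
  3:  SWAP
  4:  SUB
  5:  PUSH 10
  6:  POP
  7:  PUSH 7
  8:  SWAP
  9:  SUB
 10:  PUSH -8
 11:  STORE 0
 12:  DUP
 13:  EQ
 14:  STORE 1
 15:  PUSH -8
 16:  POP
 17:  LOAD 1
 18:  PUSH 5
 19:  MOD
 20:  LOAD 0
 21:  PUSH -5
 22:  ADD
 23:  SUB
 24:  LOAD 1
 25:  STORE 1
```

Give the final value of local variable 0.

-8

PUSH -33 -> -33
DUP      -> -33 -33
SWAP     -> -33 -33
SUB      -> 0
PUSH 10  -> 0 10
POP      -> 0
PUSH 7   -> 0 7
SWAP     -> 7 0
SUB      -> 7
PUSH -8  -> 7 -8
STORE 0  -> 7
DUP      -> 7 7
EQ       -> 1
STORE 1  -> (empty)
PUSH -8  -> -8
POP      -> (empty)
LOAD 1   -> 1
PUSH 5   -> 1 5
MOD      -> 1
LOAD 0   -> 1 -8
PUSH -5  -> 1 -8 -5
ADD      -> 1 -13
SUB      -> 14
LOAD 1   -> 14 1
STORE 1  -> 14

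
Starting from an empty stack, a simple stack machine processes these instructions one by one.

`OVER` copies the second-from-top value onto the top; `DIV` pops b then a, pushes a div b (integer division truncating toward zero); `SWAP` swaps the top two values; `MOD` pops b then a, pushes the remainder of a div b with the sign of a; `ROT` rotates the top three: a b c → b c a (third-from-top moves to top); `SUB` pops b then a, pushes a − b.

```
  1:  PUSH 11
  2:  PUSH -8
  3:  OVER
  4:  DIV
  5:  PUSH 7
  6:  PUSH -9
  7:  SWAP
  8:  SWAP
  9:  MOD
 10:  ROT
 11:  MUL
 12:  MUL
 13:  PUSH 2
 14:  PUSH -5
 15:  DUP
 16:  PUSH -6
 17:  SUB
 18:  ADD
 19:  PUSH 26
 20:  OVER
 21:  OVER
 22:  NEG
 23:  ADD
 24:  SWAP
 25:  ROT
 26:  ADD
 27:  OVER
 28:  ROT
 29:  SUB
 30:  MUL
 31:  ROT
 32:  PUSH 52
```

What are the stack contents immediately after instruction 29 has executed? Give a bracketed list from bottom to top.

PUSH 11 : [11]
PUSH -8 : [11, -8]
OVER    : [11, -8, 11]
DIV     : [11, 0]
PUSH 7  : [11, 0, 7]
PUSH -9 : [11, 0, 7, -9]
SWAP    : [11, 0, -9, 7]
SWAP    : [11, 0, 7, -9]
MOD     : [11, 0, 7]
ROT     : [0, 7, 11]
MUL     : [0, 77]
MUL     : [0]
PUSH 2  : [0, 2]
PUSH -5 : [0, 2, -5]
DUP     : [0, 2, -5, -5]
PUSH -6 : [0, 2, -5, -5, -6]
SUB     : [0, 2, -5, 1]
ADD     : [0, 2, -4]
PUSH 26 : [0, 2, -4, 26]
OVER    : [0, 2, -4, 26, -4]
OVER    : [0, 2, -4, 26, -4, 26]
NEG     : [0, 2, -4, 26, -4, -26]
ADD     : [0, 2, -4, 26, -30]
SWAP    : [0, 2, -4, -30, 26]
ROT     : [0, 2, -30, 26, -4]
ADD     : [0, 2, -30, 22]
OVER    : [0, 2, -30, 22, -30]
ROT     : [0, 2, 22, -30, -30]
SUB     : [0, 2, 22, 0]

[0, 2, 22, 0]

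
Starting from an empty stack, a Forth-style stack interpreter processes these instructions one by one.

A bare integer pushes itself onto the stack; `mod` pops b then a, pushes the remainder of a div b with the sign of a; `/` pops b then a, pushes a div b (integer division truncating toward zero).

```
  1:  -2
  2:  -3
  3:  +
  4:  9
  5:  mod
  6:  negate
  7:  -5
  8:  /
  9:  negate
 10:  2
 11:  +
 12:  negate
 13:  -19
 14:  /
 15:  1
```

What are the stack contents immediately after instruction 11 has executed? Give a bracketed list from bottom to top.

-2      [-2]
-3      [-2, -3]
+       [-5]
9       [-5, 9]
mod     [-5]
negate  [5]
-5      [5, -5]
/       [-1]
negate  [1]
2       [1, 2]
+       [3]

[3]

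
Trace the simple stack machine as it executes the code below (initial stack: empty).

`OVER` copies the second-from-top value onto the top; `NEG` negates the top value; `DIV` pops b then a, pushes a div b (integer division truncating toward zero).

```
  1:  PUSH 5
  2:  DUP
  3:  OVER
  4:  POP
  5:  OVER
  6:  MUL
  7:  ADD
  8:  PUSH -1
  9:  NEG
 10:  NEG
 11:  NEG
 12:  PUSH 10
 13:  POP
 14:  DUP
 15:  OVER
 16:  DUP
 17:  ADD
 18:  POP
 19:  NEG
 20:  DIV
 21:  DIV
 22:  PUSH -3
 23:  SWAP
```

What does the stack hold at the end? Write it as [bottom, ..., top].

[-3, -30]

PUSH 5  -> 5
DUP     -> 5 5
OVER    -> 5 5 5
POP     -> 5 5
OVER    -> 5 5 5
MUL     -> 5 25
ADD     -> 30
PUSH -1 -> 30 -1
NEG     -> 30 1
NEG     -> 30 -1
NEG     -> 30 1
PUSH 10 -> 30 1 10
POP     -> 30 1
DUP     -> 30 1 1
OVER    -> 30 1 1 1
DUP     -> 30 1 1 1 1
ADD     -> 30 1 1 2
POP     -> 30 1 1
NEG     -> 30 1 -1
DIV     -> 30 -1
DIV     -> -30
PUSH -3 -> -30 -3
SWAP    -> -3 -30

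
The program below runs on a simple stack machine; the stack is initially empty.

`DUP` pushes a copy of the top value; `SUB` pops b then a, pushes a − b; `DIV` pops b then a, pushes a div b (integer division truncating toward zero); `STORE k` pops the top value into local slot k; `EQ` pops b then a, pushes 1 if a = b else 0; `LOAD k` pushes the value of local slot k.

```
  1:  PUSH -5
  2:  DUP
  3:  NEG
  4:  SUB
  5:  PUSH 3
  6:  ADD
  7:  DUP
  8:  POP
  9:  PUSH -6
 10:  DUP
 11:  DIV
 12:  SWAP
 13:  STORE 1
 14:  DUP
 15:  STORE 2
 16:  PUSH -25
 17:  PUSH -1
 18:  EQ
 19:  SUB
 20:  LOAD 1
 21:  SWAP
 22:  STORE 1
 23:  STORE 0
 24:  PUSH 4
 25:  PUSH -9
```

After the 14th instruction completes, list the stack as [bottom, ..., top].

PUSH -5 : -5
DUP     : -5 -5
NEG     : -5 5
SUB     : -10
PUSH 3  : -10 3
ADD     : -7
DUP     : -7 -7
POP     : -7
PUSH -6 : -7 -6
DUP     : -7 -6 -6
DIV     : -7 1
SWAP    : 1 -7
STORE 1 : 1
DUP     : 1 1

[1, 1]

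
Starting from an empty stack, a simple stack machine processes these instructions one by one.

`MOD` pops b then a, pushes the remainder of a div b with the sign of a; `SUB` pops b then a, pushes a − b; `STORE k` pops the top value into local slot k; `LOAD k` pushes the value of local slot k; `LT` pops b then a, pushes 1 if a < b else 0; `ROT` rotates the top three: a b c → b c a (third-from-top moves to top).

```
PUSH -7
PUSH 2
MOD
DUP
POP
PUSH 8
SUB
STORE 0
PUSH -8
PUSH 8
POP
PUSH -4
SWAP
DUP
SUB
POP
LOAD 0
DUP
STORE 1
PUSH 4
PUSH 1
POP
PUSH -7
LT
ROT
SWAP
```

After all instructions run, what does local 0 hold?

-9

PUSH -7 → [-7]
PUSH 2  → [-7, 2]
MOD     → [-1]
DUP     → [-1, -1]
POP     → [-1]
PUSH 8  → [-1, 8]
SUB     → [-9]
STORE 0 → []
PUSH -8 → [-8]
PUSH 8  → [-8, 8]
POP     → [-8]
PUSH -4 → [-8, -4]
SWAP    → [-4, -8]
DUP     → [-4, -8, -8]
SUB     → [-4, 0]
POP     → [-4]
LOAD 0  → [-4, -9]
DUP     → [-4, -9, -9]
STORE 1 → [-4, -9]
PUSH 4  → [-4, -9, 4]
PUSH 1  → [-4, -9, 4, 1]
POP     → [-4, -9, 4]
PUSH -7 → [-4, -9, 4, -7]
LT      → [-4, -9, 0]
ROT     → [-9, 0, -4]
SWAP    → [-9, -4, 0]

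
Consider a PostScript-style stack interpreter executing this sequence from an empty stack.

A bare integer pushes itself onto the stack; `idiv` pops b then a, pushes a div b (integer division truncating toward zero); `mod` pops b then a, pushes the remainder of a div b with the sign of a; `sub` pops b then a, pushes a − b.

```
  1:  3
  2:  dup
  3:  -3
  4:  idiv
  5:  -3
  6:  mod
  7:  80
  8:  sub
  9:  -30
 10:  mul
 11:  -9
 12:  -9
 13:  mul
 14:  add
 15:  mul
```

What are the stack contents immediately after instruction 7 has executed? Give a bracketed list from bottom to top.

[3, -1, 80]

3     3
dup   3 3
-3    3 3 -3
idiv  3 -1
-3    3 -1 -3
mod   3 -1
80    3 -1 80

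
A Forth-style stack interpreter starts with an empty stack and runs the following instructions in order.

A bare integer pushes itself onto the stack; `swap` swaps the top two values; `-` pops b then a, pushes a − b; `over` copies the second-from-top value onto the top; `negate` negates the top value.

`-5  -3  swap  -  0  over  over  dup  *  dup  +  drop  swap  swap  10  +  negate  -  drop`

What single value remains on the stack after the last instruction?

-5     → -5
-3     → -5 -3
swap   → -3 -5
-      → 2
0      → 2 0
over   → 2 0 2
over   → 2 0 2 0
dup    → 2 0 2 0 0
*      → 2 0 2 0
dup    → 2 0 2 0 0
+      → 2 0 2 0
drop   → 2 0 2
swap   → 2 2 0
swap   → 2 0 2
10     → 2 0 2 10
+      → 2 0 12
negate → 2 0 -12
-      → 2 12
drop   → 2

2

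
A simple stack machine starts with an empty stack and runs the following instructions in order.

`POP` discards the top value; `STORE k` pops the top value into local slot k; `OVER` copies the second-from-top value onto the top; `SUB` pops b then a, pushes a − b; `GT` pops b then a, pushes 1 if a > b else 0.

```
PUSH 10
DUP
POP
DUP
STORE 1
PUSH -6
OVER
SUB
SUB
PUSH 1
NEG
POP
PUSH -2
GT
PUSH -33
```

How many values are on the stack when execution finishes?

PUSH 10  -> 10
DUP      -> 10 10
POP      -> 10
DUP      -> 10 10
STORE 1  -> 10
PUSH -6  -> 10 -6
OVER     -> 10 -6 10
SUB      -> 10 -16
SUB      -> 26
PUSH 1   -> 26 1
NEG      -> 26 -1
POP      -> 26
PUSH -2  -> 26 -2
GT       -> 1
PUSH -33 -> 1 -33

2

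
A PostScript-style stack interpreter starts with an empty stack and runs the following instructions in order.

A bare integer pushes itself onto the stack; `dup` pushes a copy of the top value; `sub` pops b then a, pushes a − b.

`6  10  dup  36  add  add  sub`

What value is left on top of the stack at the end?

6   → [6]
10  → [6, 10]
dup → [6, 10, 10]
36  → [6, 10, 10, 36]
add → [6, 10, 46]
add → [6, 56]
sub → [-50]

-50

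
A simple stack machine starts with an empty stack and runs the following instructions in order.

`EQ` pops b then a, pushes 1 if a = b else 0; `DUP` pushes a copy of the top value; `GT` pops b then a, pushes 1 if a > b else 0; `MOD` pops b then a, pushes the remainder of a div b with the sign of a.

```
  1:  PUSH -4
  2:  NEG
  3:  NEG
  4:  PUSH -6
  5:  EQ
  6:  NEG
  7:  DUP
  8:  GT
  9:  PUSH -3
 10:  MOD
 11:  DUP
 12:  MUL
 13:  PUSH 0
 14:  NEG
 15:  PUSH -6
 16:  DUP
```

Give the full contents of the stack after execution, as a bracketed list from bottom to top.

PUSH -4 → [-4]
NEG     → [4]
NEG     → [-4]
PUSH -6 → [-4, -6]
EQ      → [0]
NEG     → [0]
DUP     → [0, 0]
GT      → [0]
PUSH -3 → [0, -3]
MOD     → [0]
DUP     → [0, 0]
MUL     → [0]
PUSH 0  → [0, 0]
NEG     → [0, 0]
PUSH -6 → [0, 0, -6]
DUP     → [0, 0, -6, -6]

[0, 0, -6, -6]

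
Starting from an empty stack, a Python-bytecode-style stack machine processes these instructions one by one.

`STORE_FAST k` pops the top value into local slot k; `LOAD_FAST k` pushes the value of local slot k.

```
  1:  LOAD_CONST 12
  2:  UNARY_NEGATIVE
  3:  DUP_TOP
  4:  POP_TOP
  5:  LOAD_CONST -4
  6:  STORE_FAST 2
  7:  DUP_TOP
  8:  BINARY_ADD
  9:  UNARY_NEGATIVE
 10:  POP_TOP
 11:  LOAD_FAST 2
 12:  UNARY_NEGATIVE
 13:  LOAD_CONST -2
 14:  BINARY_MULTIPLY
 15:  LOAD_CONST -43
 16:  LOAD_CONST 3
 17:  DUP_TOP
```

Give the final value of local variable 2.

LOAD_CONST 12   -> 12
UNARY_NEGATIVE  -> -12
DUP_TOP         -> -12 -12
POP_TOP         -> -12
LOAD_CONST -4   -> -12 -4
STORE_FAST 2    -> -12
DUP_TOP         -> -12 -12
BINARY_ADD      -> -24
UNARY_NEGATIVE  -> 24
POP_TOP         -> (empty)
LOAD_FAST 2     -> -4
UNARY_NEGATIVE  -> 4
LOAD_CONST -2   -> 4 -2
BINARY_MULTIPLY -> -8
LOAD_CONST -43  -> -8 -43
LOAD_CONST 3    -> -8 -43 3
DUP_TOP         -> -8 -43 3 3

-4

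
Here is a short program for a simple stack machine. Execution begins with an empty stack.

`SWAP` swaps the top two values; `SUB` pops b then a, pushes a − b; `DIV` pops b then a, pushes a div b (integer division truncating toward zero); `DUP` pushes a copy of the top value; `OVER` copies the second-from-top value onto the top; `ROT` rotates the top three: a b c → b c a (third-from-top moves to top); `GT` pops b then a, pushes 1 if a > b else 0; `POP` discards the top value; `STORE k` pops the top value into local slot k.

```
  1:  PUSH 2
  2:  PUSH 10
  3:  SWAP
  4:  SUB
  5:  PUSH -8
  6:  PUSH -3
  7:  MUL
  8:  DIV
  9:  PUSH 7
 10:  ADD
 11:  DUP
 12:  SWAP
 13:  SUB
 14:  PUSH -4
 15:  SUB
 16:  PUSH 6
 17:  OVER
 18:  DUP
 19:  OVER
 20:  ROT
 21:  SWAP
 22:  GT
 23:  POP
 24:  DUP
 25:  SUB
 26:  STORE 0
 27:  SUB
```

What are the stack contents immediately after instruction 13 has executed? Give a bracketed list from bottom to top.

[0]

PUSH 2  → 2
PUSH 10 → 2 10
SWAP    → 10 2
SUB     → 8
PUSH -8 → 8 -8
PUSH -3 → 8 -8 -3
MUL     → 8 24
DIV     → 0
PUSH 7  → 0 7
ADD     → 7
DUP     → 7 7
SWAP    → 7 7
SUB     → 0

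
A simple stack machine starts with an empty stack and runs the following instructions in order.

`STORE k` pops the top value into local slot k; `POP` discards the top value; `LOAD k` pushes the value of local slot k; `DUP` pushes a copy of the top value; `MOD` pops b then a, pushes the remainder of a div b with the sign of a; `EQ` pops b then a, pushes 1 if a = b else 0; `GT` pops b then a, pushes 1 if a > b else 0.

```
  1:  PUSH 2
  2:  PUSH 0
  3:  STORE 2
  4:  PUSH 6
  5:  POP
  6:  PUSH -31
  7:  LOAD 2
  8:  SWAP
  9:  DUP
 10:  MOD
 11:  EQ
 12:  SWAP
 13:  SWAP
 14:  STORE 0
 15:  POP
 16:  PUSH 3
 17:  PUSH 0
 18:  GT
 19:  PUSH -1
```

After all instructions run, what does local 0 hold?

PUSH 2   -> 2
PUSH 0   -> 2 0
STORE 2  -> 2
PUSH 6   -> 2 6
POP      -> 2
PUSH -31 -> 2 -31
LOAD 2   -> 2 -31 0
SWAP     -> 2 0 -31
DUP      -> 2 0 -31 -31
MOD      -> 2 0 0
EQ       -> 2 1
SWAP     -> 1 2
SWAP     -> 2 1
STORE 0  -> 2
POP      -> (empty)
PUSH 3   -> 3
PUSH 0   -> 3 0
GT       -> 1
PUSH -1  -> 1 -1

1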